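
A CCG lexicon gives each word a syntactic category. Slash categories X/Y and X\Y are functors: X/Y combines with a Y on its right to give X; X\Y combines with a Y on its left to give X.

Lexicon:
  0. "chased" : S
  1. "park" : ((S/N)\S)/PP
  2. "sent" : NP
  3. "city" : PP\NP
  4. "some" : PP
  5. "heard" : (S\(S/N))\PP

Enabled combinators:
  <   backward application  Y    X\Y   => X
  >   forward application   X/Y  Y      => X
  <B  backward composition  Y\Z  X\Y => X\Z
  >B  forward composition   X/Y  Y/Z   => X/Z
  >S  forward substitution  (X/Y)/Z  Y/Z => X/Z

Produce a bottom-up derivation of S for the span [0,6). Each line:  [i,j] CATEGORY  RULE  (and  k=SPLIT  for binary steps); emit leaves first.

[0,1] S  lex  "chased"
[1,2] ((S/N)\S)/PP  lex  "park"
[2,3] NP  lex  "sent"
[3,4] PP\NP  lex  "city"
[2,4] PP  <  k=3
[1,4] (S/N)\S  >  k=2
[0,4] S/N  <  k=1
[4,5] PP  lex  "some"
[5,6] (S\(S/N))\PP  lex  "heard"
[4,6] S\(S/N)  <  k=5
[0,6] S  <  k=4

[0,6] S   <
  [0,4] S/N   <
    [0,1] "chased" : S
    [1,4] (S/N)\S   >
      [1,2] "park" : ((S/N)\S)/PP
      [2,4] PP   <
        [2,3] "sent" : NP
        [3,4] "city" : PP\NP
  [4,6] S\(S/N)   <
    [4,5] "some" : PP
    [5,6] "heard" : (S\(S/N))\PP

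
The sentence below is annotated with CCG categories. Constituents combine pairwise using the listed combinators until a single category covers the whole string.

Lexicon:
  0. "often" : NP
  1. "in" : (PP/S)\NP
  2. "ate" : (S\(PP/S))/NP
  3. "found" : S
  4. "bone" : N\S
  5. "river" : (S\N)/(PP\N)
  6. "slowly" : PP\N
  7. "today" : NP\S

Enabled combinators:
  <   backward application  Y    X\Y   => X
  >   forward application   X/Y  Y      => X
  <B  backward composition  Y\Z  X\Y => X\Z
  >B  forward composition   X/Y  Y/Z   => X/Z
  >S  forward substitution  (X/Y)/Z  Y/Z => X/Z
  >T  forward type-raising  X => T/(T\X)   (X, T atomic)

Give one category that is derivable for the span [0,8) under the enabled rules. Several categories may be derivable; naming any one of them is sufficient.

S

[0,8] S   <
  [0,2] PP/S   <
    [0,1] "often" : NP
    [1,2] "in" : (PP/S)\NP
  [2,8] S\(PP/S)   >
    [2,3] "ate" : (S\(PP/S))/NP
    [3,8] NP   <
      [3,7] S   <
        [3,5] N   <
          [3,4] "found" : S
          [4,5] "bone" : N\S
        [5,7] S\N   >
          [5,6] "river" : (S\N)/(PP\N)
          [6,7] "slowly" : PP\N
      [7,8] "today" : NP\S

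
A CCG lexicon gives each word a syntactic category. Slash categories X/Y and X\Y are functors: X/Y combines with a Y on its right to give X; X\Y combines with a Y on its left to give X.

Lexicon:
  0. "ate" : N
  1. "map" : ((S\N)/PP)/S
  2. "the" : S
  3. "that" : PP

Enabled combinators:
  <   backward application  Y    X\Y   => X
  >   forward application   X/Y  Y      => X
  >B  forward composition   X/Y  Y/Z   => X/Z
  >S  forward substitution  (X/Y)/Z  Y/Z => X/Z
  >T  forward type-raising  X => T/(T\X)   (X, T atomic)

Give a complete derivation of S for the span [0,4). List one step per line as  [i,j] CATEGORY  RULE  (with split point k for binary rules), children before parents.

[0,1] N  lex  "ate"
[0,1] S/(S\N)  >T
[1,2] ((S\N)/PP)/S  lex  "map"
[2,3] S  lex  "the"
[1,3] (S\N)/PP  >  k=2
[3,4] PP  lex  "that"
[1,4] S\N  >  k=3
[0,4] S  >  k=1

[0,4] S   >
  [0,1] S/(S\N)   >T
    [0,1] "ate" : N
  [1,4] S\N   >
    [1,3] (S\N)/PP   >
      [1,2] "map" : ((S\N)/PP)/S
      [2,3] "the" : S
    [3,4] "that" : PP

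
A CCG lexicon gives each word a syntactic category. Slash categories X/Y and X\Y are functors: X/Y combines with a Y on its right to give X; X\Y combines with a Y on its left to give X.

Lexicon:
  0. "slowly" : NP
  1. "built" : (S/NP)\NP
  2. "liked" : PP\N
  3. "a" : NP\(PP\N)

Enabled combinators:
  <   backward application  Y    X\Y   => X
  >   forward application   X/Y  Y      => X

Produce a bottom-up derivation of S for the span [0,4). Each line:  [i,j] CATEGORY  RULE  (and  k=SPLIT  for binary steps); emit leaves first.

[0,4] S   >
  [0,2] S/NP   <
    [0,1] "slowly" : NP
    [1,2] "built" : (S/NP)\NP
  [2,4] NP   <
    [2,3] "liked" : PP\N
    [3,4] "a" : NP\(PP\N)

[0,1] NP  lex  "slowly"
[1,2] (S/NP)\NP  lex  "built"
[0,2] S/NP  <  k=1
[2,3] PP\N  lex  "liked"
[3,4] NP\(PP\N)  lex  "a"
[2,4] NP  <  k=3
[0,4] S  >  k=2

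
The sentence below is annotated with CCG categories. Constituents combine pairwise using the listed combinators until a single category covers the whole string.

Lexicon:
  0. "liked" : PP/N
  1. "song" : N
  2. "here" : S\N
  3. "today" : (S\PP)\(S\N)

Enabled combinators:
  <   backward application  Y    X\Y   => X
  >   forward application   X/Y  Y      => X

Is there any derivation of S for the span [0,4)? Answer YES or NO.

YES

[0,4] S   <
  [0,2] PP   >
    [0,1] "liked" : PP/N
    [1,2] "song" : N
  [2,4] S\PP   <
    [2,3] "here" : S\N
    [3,4] "today" : (S\PP)\(S\N)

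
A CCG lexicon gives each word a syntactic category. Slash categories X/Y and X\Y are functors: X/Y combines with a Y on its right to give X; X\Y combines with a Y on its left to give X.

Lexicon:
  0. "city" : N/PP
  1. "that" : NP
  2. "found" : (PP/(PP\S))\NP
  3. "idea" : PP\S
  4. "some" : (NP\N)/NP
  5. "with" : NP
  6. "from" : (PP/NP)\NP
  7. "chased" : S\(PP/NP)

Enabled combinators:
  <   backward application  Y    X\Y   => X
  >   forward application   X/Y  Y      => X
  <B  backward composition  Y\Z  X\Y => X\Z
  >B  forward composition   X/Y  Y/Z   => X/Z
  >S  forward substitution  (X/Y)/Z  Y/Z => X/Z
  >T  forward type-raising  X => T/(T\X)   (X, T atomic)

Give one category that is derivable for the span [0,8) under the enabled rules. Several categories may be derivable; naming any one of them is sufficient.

[0,8] S   <
  [0,6] NP   <
    [0,4] N   >
      [0,1] "city" : N/PP
      [1,4] PP   >
        [1,3] PP/(PP\S)   <
          [1,2] "that" : NP
          [2,3] "found" : (PP/(PP\S))\NP
        [3,4] "idea" : PP\S
    [4,6] NP\N   >
      [4,5] "some" : (NP\N)/NP
      [5,6] "with" : NP
  [6,8] S\NP   <B
    [6,7] "from" : (PP/NP)\NP
    [7,8] "chased" : S\(PP/NP)

S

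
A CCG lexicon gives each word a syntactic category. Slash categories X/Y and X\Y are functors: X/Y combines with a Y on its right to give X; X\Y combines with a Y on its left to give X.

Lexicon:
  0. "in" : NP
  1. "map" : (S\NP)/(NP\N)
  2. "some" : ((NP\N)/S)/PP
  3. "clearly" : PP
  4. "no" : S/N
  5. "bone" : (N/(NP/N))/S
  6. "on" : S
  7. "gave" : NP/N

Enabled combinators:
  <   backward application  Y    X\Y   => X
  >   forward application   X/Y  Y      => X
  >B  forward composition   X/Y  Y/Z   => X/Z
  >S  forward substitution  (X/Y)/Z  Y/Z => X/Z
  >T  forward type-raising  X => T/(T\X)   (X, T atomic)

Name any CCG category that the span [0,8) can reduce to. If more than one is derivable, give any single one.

S

[0,8] S   >
  [0,1] S/(S\NP)   >T
    [0,1] "in" : NP
  [1,8] S\NP   >
    [1,2] "map" : (S\NP)/(NP\N)
    [2,8] NP\N   >
      [2,4] (NP\N)/S   >
        [2,3] "some" : ((NP\N)/S)/PP
        [3,4] "clearly" : PP
      [4,8] S   >
        [4,5] "no" : S/N
        [5,8] N   >
          [5,7] N/(NP/N)   >
            [5,6] "bone" : (N/(NP/N))/S
            [6,7] "on" : S
          [7,8] "gave" : NP/N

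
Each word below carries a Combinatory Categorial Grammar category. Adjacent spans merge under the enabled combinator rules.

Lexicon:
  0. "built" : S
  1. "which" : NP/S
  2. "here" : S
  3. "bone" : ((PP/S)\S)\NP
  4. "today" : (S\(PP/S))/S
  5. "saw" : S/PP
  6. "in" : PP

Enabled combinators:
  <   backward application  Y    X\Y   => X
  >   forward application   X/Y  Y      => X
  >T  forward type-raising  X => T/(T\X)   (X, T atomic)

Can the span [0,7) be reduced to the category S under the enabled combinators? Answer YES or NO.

[0,7] S   <
  [0,4] PP/S   <
    [0,1] "built" : S
    [1,4] (PP/S)\S   <
      [1,3] NP   >
        [1,2] "which" : NP/S
        [2,3] "here" : S
      [3,4] "bone" : ((PP/S)\S)\NP
  [4,7] S\(PP/S)   >
    [4,5] "today" : (S\(PP/S))/S
    [5,7] S   >
      [5,6] "saw" : S/PP
      [6,7] "in" : PP

YES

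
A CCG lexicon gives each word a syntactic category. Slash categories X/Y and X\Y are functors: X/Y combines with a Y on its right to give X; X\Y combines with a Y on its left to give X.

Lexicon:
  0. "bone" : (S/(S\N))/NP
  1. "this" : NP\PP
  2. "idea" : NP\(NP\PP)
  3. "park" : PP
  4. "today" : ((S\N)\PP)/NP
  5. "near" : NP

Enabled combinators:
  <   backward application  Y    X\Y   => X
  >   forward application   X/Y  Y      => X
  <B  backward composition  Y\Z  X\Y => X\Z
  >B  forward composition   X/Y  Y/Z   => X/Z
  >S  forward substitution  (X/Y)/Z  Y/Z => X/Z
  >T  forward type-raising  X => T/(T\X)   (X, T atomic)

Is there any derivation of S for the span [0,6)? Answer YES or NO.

[0,6] S   >
  [0,3] S/(S\N)   >
    [0,1] "bone" : (S/(S\N))/NP
    [1,3] NP   <
      [1,2] "this" : NP\PP
      [2,3] "idea" : NP\(NP\PP)
  [3,6] S\N   <
    [3,4] "park" : PP
    [4,6] (S\N)\PP   >
      [4,5] "today" : ((S\N)\PP)/NP
      [5,6] "near" : NP

YES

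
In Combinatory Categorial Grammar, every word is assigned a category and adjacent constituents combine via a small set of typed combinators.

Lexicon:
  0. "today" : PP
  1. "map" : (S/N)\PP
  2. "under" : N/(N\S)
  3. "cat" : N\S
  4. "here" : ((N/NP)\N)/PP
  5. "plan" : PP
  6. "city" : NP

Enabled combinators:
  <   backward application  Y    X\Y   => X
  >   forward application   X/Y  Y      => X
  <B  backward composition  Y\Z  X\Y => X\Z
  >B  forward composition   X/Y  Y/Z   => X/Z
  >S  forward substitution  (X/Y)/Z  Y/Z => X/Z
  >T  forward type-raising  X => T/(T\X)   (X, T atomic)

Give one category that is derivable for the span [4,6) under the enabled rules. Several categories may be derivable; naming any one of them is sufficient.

[0,7] S   >
  [0,6] S/NP   >B
    [0,2] S/N   <
      [0,1] "today" : PP
      [1,2] "map" : (S/N)\PP
    [2,6] N/NP   <
      [2,4] N   >
        [2,3] "under" : N/(N\S)
        [3,4] "cat" : N\S
      [4,6] (N/NP)\N   >
        [4,5] "here" : ((N/NP)\N)/PP
        [5,6] "plan" : PP
  [6,7] "city" : NP

(N/NP)\N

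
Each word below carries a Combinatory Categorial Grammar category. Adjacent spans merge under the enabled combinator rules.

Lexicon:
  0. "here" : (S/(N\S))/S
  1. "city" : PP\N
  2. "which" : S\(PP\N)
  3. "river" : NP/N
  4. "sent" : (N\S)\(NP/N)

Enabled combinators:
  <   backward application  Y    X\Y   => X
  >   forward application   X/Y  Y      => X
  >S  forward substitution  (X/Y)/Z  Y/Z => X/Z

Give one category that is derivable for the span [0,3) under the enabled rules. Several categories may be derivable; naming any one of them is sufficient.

S/(N\S)

[0,5] S   >
  [0,3] S/(N\S)   >
    [0,1] "here" : (S/(N\S))/S
    [1,3] S   <
      [1,2] "city" : PP\N
      [2,3] "which" : S\(PP\N)
  [3,5] N\S   <
    [3,4] "river" : NP/N
    [4,5] "sent" : (N\S)\(NP/N)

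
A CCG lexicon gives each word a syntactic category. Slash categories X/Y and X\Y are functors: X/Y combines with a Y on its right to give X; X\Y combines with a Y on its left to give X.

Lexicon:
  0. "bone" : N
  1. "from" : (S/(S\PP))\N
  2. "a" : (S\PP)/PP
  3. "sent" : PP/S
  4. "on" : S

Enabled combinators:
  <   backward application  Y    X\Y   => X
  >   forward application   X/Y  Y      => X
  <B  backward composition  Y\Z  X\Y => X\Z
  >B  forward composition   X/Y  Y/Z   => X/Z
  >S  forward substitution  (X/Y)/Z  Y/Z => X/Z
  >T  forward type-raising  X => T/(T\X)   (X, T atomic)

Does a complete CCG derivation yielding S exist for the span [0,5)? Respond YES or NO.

[0,5] S   >
  [0,2] S/(S\PP)   <
    [0,1] "bone" : N
    [1,2] "from" : (S/(S\PP))\N
  [2,5] S\PP   >
    [2,3] "a" : (S\PP)/PP
    [3,5] PP   >
      [3,4] "sent" : PP/S
      [4,5] "on" : S

YES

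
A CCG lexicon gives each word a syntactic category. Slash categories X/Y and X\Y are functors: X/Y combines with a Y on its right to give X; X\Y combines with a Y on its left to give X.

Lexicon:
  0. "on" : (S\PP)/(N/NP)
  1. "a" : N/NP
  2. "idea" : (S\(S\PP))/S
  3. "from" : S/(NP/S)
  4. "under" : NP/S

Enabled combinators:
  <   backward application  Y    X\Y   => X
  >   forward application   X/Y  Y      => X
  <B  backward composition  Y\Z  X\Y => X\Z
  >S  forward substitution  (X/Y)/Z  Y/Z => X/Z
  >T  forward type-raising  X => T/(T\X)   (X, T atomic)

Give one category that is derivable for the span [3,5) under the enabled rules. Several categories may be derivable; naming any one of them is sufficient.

[0,5] S   <
  [0,2] S\PP   >
    [0,1] "on" : (S\PP)/(N/NP)
    [1,2] "a" : N/NP
  [2,5] S\(S\PP)   >
    [2,3] "idea" : (S\(S\PP))/S
    [3,5] S   >
      [3,4] "from" : S/(NP/S)
      [4,5] "under" : NP/S

S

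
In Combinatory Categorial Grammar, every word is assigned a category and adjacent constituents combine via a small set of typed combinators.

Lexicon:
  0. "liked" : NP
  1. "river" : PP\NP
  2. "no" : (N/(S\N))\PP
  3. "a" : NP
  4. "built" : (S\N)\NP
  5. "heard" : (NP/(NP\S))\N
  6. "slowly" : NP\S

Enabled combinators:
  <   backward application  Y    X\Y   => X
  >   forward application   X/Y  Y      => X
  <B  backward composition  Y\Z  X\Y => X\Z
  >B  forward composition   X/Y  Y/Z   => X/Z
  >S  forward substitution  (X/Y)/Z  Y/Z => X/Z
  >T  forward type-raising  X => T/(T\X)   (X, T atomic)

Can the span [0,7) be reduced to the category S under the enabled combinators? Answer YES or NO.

NO

NP PP\NP (N/(S\N))\PP NP (S\N)\NP (NP/(NP\S))\N NP\S
CKY chart[0,7] = {N/(N\NP), NP, NP/(NP\NP), PP/(PP\NP), S/(S\NP)}; S ∉ chart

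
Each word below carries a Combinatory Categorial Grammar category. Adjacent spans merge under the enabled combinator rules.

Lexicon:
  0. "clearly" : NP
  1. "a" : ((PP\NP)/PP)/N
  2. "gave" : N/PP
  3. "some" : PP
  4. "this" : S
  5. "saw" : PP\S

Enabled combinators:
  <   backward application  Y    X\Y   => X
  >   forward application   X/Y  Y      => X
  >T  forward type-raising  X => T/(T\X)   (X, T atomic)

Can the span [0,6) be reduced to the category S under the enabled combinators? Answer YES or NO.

NP ((PP\NP)/PP)/N N/PP PP S PP\S
CKY chart[0,6] = {N/(N\PP), NP/(NP\PP), PP, PP/(PP\PP), S/(S\PP)}; S ∉ chart

NO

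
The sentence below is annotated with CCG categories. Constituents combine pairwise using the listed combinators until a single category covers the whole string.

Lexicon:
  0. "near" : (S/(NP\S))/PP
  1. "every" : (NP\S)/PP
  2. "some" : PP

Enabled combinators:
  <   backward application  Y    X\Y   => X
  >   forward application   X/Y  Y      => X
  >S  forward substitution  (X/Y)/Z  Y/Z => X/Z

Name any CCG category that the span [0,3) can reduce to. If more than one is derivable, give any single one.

S

[0,3] S   >
  [0,2] S/PP   >S
    [0,1] "near" : (S/(NP\S))/PP
    [1,2] "every" : (NP\S)/PP
  [2,3] "some" : PP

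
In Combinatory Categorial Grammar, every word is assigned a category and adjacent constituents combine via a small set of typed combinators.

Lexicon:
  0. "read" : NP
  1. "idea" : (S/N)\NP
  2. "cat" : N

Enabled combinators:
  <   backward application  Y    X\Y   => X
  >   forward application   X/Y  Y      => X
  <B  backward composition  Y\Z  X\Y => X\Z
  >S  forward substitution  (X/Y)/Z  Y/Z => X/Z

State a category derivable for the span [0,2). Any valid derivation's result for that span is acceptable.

S/N

[0,3] S   >
  [0,2] S/N   <
    [0,1] "read" : NP
    [1,2] "idea" : (S/N)\NP
  [2,3] "cat" : N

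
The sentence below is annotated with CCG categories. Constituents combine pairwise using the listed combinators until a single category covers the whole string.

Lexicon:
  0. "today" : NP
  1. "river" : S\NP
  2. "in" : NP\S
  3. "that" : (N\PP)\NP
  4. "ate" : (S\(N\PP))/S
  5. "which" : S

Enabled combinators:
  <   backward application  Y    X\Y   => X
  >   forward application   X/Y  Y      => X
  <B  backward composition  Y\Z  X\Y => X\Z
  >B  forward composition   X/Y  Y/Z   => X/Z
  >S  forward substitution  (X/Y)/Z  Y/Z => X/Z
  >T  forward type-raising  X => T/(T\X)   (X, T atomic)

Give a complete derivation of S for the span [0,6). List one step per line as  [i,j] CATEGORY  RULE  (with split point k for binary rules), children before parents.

[0,6] S   <
  [0,1] "today" : NP
  [1,6] S\NP   <B
    [1,3] NP\NP   <B
      [1,2] "river" : S\NP
      [2,3] "in" : NP\S
    [3,6] S\NP   <B
      [3,4] "that" : (N\PP)\NP
      [4,6] S\(N\PP)   >
        [4,5] "ate" : (S\(N\PP))/S
        [5,6] "which" : S

[0,1] NP  lex  "today"
[1,2] S\NP  lex  "river"
[2,3] NP\S  lex  "in"
[1,3] NP\NP  <B  k=2
[3,4] (N\PP)\NP  lex  "that"
[4,5] (S\(N\PP))/S  lex  "ate"
[5,6] S  lex  "which"
[4,6] S\(N\PP)  >  k=5
[3,6] S\NP  <B  k=4
[1,6] S\NP  <B  k=3
[0,6] S  <  k=1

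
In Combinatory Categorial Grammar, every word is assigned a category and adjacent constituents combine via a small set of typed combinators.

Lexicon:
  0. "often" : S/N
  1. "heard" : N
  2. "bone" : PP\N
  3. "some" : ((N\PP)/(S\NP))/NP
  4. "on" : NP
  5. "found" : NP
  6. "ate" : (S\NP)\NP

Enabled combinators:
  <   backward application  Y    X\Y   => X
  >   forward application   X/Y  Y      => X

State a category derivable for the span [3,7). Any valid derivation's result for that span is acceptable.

N\PP

[0,7] S   >
  [0,1] "often" : S/N
  [1,7] N   <
    [1,3] PP   <
      [1,2] "heard" : N
      [2,3] "bone" : PP\N
    [3,7] N\PP   >
      [3,5] (N\PP)/(S\NP)   >
        [3,4] "some" : ((N\PP)/(S\NP))/NP
        [4,5] "on" : NP
      [5,7] S\NP   <
        [5,6] "found" : NP
        [6,7] "ate" : (S\NP)\NP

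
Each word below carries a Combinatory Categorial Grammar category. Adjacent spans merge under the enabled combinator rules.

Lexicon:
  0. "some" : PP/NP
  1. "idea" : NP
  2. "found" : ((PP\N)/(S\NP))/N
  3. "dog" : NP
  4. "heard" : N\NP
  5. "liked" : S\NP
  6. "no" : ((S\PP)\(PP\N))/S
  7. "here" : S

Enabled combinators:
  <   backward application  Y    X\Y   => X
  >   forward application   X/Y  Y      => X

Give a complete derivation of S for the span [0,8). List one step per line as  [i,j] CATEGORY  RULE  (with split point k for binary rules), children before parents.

[0,1] PP/NP  lex  "some"
[1,2] NP  lex  "idea"
[0,2] PP  >  k=1
[2,3] ((PP\N)/(S\NP))/N  lex  "found"
[3,4] NP  lex  "dog"
[4,5] N\NP  lex  "heard"
[3,5] N  <  k=4
[2,5] (PP\N)/(S\NP)  >  k=3
[5,6] S\NP  lex  "liked"
[2,6] PP\N  >  k=5
[6,7] ((S\PP)\(PP\N))/S  lex  "no"
[7,8] S  lex  "here"
[6,8] (S\PP)\(PP\N)  >  k=7
[2,8] S\PP  <  k=6
[0,8] S  <  k=2

[0,8] S   <
  [0,2] PP   >
    [0,1] "some" : PP/NP
    [1,2] "idea" : NP
  [2,8] S\PP   <
    [2,6] PP\N   >
      [2,5] (PP\N)/(S\NP)   >
        [2,3] "found" : ((PP\N)/(S\NP))/N
        [3,5] N   <
          [3,4] "dog" : NP
          [4,5] "heard" : N\NP
      [5,6] "liked" : S\NP
    [6,8] (S\PP)\(PP\N)   >
      [6,7] "no" : ((S\PP)\(PP\N))/S
      [7,8] "here" : S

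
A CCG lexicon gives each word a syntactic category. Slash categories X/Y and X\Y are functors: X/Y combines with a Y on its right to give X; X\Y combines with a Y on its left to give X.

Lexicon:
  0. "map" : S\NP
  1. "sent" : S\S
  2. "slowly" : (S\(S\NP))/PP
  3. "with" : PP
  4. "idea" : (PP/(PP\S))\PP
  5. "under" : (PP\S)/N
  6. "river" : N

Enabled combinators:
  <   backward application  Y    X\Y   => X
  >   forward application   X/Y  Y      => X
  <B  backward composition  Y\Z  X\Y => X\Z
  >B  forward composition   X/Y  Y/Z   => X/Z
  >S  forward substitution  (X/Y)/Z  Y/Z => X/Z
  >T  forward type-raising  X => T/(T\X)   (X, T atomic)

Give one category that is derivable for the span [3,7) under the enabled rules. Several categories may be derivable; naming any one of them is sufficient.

PP

[0,7] S   <
  [0,2] S\NP   <B
    [0,1] "map" : S\NP
    [1,2] "sent" : S\S
  [2,7] S\(S\NP)   >
    [2,3] "slowly" : (S\(S\NP))/PP
    [3,7] PP   >
      [3,5] PP/(PP\S)   <
        [3,4] "with" : PP
        [4,5] "idea" : (PP/(PP\S))\PP
      [5,7] PP\S   >
        [5,6] "under" : (PP\S)/N
        [6,7] "river" : N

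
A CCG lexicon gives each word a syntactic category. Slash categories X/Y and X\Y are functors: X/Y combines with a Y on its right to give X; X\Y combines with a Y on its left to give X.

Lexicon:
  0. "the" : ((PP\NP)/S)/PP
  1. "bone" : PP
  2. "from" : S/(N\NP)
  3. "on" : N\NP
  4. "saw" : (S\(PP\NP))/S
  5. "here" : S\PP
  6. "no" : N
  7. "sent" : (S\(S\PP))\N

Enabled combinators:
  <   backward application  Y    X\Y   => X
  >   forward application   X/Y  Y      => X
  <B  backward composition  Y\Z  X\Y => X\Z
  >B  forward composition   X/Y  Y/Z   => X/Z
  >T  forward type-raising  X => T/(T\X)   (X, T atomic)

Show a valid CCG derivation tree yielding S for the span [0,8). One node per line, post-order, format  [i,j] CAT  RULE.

[0,1] ((PP\NP)/S)/PP  lex  "the"
[1,2] PP  lex  "bone"
[0,2] (PP\NP)/S  >  k=1
[2,3] S/(N\NP)  lex  "from"
[3,4] N\NP  lex  "on"
[2,4] S  >  k=3
[0,4] PP\NP  >  k=2
[4,5] (S\(PP\NP))/S  lex  "saw"
[5,6] S\PP  lex  "here"
[6,7] N  lex  "no"
[7,8] (S\(S\PP))\N  lex  "sent"
[6,8] S\(S\PP)  <  k=7
[5,8] S  <  k=6
[4,8] S\(PP\NP)  >  k=5
[0,8] S  <  k=4

[0,8] S   <
  [0,4] PP\NP   >
    [0,2] (PP\NP)/S   >
      [0,1] "the" : ((PP\NP)/S)/PP
      [1,2] "bone" : PP
    [2,4] S   >
      [2,3] "from" : S/(N\NP)
      [3,4] "on" : N\NP
  [4,8] S\(PP\NP)   >
    [4,5] "saw" : (S\(PP\NP))/S
    [5,8] S   <
      [5,6] "here" : S\PP
      [6,8] S\(S\PP)   <
        [6,7] "no" : N
        [7,8] "sent" : (S\(S\PP))\N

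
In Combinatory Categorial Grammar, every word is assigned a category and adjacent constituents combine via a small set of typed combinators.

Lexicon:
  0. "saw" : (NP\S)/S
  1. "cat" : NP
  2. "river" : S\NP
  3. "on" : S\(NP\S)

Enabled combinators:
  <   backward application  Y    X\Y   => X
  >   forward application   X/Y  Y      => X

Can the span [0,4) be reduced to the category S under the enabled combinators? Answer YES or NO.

[0,4] S   <
  [0,3] NP\S   >
    [0,1] "saw" : (NP\S)/S
    [1,3] S   <
      [1,2] "cat" : NP
      [2,3] "river" : S\NP
  [3,4] "on" : S\(NP\S)

YES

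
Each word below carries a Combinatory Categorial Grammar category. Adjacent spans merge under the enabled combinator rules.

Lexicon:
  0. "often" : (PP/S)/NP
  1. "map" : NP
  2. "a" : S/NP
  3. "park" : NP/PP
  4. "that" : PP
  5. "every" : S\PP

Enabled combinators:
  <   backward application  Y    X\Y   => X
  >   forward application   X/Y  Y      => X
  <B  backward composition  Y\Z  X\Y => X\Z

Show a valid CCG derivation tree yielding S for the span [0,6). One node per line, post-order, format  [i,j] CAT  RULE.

[0,1] (PP/S)/NP  lex  "often"
[1,2] NP  lex  "map"
[0,2] PP/S  >  k=1
[2,3] S/NP  lex  "a"
[3,4] NP/PP  lex  "park"
[4,5] PP  lex  "that"
[3,5] NP  >  k=4
[2,5] S  >  k=3
[0,5] PP  >  k=2
[5,6] S\PP  lex  "every"
[0,6] S  <  k=5

[0,6] S   <
  [0,5] PP   >
    [0,2] PP/S   >
      [0,1] "often" : (PP/S)/NP
      [1,2] "map" : NP
    [2,5] S   >
      [2,3] "a" : S/NP
      [3,5] NP   >
        [3,4] "park" : NP/PP
        [4,5] "that" : PP
  [5,6] "every" : S\PP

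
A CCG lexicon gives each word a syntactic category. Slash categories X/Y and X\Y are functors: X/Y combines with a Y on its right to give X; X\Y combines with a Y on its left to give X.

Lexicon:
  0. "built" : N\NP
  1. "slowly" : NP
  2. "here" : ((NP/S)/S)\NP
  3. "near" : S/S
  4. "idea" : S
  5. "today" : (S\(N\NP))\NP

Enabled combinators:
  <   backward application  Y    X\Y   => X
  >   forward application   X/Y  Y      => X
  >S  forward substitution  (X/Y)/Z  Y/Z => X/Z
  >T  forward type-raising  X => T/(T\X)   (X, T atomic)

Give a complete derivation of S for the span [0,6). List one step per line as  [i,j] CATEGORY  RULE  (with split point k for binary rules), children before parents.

[0,1] N\NP  lex  "built"
[1,2] NP  lex  "slowly"
[2,3] ((NP/S)/S)\NP  lex  "here"
[1,3] (NP/S)/S  <  k=2
[3,4] S/S  lex  "near"
[1,4] NP/S  >S  k=3
[4,5] S  lex  "idea"
[1,5] NP  >  k=4
[5,6] (S\(N\NP))\NP  lex  "today"
[1,6] S\(N\NP)  <  k=5
[0,6] S  <  k=1

[0,6] S   <
  [0,1] "built" : N\NP
  [1,6] S\(N\NP)   <
    [1,5] NP   >
      [1,4] NP/S   >S
        [1,3] (NP/S)/S   <
          [1,2] "slowly" : NP
          [2,3] "here" : ((NP/S)/S)\NP
        [3,4] "near" : S/S
      [4,5] "idea" : S
    [5,6] "today" : (S\(N\NP))\NP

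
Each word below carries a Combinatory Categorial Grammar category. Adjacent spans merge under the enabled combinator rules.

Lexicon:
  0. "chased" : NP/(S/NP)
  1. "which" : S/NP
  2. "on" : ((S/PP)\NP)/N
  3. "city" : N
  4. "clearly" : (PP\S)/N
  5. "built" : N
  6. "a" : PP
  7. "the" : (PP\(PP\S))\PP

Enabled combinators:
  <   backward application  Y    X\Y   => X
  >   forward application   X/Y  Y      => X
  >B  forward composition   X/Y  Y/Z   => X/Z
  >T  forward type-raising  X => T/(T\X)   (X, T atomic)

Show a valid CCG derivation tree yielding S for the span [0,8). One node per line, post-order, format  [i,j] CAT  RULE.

[0,1] NP/(S/NP)  lex  "chased"
[1,2] S/NP  lex  "which"
[0,2] NP  >  k=1
[2,3] ((S/PP)\NP)/N  lex  "on"
[3,4] N  lex  "city"
[2,4] (S/PP)\NP  >  k=3
[0,4] S/PP  <  k=2
[4,5] (PP\S)/N  lex  "clearly"
[5,6] N  lex  "built"
[4,6] PP\S  >  k=5
[6,7] PP  lex  "a"
[7,8] (PP\(PP\S))\PP  lex  "the"
[6,8] PP\(PP\S)  <  k=7
[4,8] PP  <  k=6
[0,8] S  >  k=4

[0,8] S   >
  [0,4] S/PP   <
    [0,2] NP   >
      [0,1] "chased" : NP/(S/NP)
      [1,2] "which" : S/NP
    [2,4] (S/PP)\NP   >
      [2,3] "on" : ((S/PP)\NP)/N
      [3,4] "city" : N
  [4,8] PP   <
    [4,6] PP\S   >
      [4,5] "clearly" : (PP\S)/N
      [5,6] "built" : N
    [6,8] PP\(PP\S)   <
      [6,7] "a" : PP
      [7,8] "the" : (PP\(PP\S))\PP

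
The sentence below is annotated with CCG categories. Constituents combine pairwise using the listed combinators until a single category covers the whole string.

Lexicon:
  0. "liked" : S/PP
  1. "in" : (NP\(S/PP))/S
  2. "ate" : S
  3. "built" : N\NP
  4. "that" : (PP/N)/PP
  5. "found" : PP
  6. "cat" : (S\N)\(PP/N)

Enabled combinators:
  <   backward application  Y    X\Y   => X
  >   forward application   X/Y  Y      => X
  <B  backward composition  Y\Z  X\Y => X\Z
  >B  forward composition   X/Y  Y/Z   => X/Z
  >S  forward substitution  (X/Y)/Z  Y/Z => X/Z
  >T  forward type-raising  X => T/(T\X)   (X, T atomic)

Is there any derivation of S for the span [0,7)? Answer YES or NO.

[0,7] S   <
  [0,4] N   <
    [0,3] NP   <
      [0,1] "liked" : S/PP
      [1,3] NP\(S/PP)   >
        [1,2] "in" : (NP\(S/PP))/S
        [2,3] "ate" : S
    [3,4] "built" : N\NP
  [4,7] S\N   <
    [4,6] PP/N   >
      [4,5] "that" : (PP/N)/PP
      [5,6] "found" : PP
    [6,7] "cat" : (S\N)\(PP/N)

YES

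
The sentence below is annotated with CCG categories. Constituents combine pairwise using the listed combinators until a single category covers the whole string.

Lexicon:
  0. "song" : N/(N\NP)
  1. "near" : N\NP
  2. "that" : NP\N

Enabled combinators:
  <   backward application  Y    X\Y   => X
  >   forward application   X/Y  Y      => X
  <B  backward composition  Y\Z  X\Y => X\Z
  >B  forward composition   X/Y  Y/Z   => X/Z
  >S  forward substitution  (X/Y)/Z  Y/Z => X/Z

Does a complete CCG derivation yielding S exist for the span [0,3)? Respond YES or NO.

NO

N/(N\NP) N\NP NP\N
CKY chart[0,3] = {NP}; S ∉ chart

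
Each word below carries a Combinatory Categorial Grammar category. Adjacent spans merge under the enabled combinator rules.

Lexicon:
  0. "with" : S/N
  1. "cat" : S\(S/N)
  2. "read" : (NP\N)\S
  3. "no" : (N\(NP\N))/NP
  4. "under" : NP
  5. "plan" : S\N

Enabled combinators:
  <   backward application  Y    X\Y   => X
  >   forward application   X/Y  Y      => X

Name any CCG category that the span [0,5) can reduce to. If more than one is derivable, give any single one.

N

[0,6] S   <
  [0,5] N   <
    [0,3] NP\N   <
      [0,2] S   <
        [0,1] "with" : S/N
        [1,2] "cat" : S\(S/N)
      [2,3] "read" : (NP\N)\S
    [3,5] N\(NP\N)   >
      [3,4] "no" : (N\(NP\N))/NP
      [4,5] "under" : NP
  [5,6] "plan" : S\N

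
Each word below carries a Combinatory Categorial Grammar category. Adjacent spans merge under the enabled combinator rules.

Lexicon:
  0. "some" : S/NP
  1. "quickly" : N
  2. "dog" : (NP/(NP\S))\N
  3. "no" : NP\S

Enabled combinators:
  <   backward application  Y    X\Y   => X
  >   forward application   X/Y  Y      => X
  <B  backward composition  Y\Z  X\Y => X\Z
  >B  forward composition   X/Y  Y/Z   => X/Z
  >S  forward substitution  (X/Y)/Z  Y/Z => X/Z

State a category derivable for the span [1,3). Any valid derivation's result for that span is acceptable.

[0,4] S   >
  [0,1] "some" : S/NP
  [1,4] NP   >
    [1,3] NP/(NP\S)   <
      [1,2] "quickly" : N
      [2,3] "dog" : (NP/(NP\S))\N
    [3,4] "no" : NP\S

NP/(NP\S)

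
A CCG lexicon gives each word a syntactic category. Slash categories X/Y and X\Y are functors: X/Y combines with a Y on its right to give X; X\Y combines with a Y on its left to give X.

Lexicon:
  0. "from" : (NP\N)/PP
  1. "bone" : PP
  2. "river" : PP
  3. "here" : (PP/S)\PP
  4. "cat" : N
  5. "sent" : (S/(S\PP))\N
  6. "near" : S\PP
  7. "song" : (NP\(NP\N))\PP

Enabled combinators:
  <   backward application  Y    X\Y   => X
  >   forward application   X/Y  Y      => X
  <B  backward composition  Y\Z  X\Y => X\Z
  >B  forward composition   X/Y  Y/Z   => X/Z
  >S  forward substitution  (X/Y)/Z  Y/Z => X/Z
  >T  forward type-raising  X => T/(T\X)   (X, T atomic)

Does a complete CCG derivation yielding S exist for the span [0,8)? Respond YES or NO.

(NP\N)/PP PP PP (PP/S)\PP N (S/(S\PP))\N S\PP (NP\(NP\N))\PP
CKY chart[0,8] = {N/(N\NP), NP, NP/(NP\NP), PP/(PP\NP), S/(S\NP)}; S ∉ chart

NO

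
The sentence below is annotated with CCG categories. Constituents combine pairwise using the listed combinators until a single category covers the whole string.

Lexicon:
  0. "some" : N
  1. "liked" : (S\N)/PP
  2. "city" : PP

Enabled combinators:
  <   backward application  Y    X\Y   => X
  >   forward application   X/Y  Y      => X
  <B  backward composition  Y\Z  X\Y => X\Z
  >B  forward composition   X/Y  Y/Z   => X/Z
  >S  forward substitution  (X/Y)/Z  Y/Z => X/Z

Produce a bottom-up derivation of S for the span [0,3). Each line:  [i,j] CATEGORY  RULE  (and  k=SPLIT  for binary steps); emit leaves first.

[0,1] N  lex  "some"
[1,2] (S\N)/PP  lex  "liked"
[2,3] PP  lex  "city"
[1,3] S\N  >  k=2
[0,3] S  <  k=1

[0,3] S   <
  [0,1] "some" : N
  [1,3] S\N   >
    [1,2] "liked" : (S\N)/PP
    [2,3] "city" : PP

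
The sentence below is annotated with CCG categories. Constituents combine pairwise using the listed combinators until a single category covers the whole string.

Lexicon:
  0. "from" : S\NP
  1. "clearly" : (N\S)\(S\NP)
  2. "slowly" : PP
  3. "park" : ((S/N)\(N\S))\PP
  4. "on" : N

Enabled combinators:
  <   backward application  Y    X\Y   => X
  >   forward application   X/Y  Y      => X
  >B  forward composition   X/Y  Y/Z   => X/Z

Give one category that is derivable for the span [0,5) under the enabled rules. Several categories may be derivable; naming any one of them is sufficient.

S

[0,5] S   >
  [0,4] S/N   <
    [0,2] N\S   <
      [0,1] "from" : S\NP
      [1,2] "clearly" : (N\S)\(S\NP)
    [2,4] (S/N)\(N\S)   <
      [2,3] "slowly" : PP
      [3,4] "park" : ((S/N)\(N\S))\PP
  [4,5] "on" : N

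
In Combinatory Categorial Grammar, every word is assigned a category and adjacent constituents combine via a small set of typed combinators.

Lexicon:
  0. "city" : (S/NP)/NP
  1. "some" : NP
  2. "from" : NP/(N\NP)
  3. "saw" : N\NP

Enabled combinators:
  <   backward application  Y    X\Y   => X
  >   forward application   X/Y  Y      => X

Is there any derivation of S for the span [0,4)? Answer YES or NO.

[0,4] S   >
  [0,2] S/NP   >
    [0,1] "city" : (S/NP)/NP
    [1,2] "some" : NP
  [2,4] NP   >
    [2,3] "from" : NP/(N\NP)
    [3,4] "saw" : N\NP

YES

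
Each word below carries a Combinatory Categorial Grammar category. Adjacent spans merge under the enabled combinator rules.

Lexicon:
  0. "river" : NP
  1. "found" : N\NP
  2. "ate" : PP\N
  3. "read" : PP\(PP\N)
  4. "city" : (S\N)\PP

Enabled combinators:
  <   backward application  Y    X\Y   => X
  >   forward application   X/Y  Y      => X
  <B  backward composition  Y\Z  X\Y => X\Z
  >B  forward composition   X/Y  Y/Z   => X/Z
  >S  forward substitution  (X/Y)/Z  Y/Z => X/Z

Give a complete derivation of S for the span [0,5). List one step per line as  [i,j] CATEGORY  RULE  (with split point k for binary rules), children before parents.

[0,5] S   <
  [0,2] N   <
    [0,1] "river" : NP
    [1,2] "found" : N\NP
  [2,5] S\N   <
    [2,4] PP   <
      [2,3] "ate" : PP\N
      [3,4] "read" : PP\(PP\N)
    [4,5] "city" : (S\N)\PP

[0,1] NP  lex  "river"
[1,2] N\NP  lex  "found"
[0,2] N  <  k=1
[2,3] PP\N  lex  "ate"
[3,4] PP\(PP\N)  lex  "read"
[2,4] PP  <  k=3
[4,5] (S\N)\PP  lex  "city"
[2,5] S\N  <  k=4
[0,5] S  <  k=2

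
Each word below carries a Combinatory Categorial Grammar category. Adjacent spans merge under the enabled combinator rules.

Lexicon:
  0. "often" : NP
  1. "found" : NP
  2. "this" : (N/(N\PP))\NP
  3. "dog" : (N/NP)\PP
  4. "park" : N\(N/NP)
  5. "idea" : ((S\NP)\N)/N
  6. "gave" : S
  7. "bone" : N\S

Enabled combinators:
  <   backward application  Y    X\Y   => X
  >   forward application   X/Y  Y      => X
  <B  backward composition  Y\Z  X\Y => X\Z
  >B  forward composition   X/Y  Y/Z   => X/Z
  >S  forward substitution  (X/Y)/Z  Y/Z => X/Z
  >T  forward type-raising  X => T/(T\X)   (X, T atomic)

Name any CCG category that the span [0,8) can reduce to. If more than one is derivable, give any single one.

[0,8] S   <
  [0,1] "often" : NP
  [1,8] S\NP   <
    [1,5] N   >
      [1,3] N/(N\PP)   <
        [1,2] "found" : NP
        [2,3] "this" : (N/(N\PP))\NP
      [3,5] N\PP   <B
        [3,4] "dog" : (N/NP)\PP
        [4,5] "park" : N\(N/NP)
    [5,8] (S\NP)\N   >
      [5,6] "idea" : ((S\NP)\N)/N
      [6,8] N   >
        [6,7] N/(N\S)   >T
          [6,7] "gave" : S
        [7,8] "bone" : N\S

S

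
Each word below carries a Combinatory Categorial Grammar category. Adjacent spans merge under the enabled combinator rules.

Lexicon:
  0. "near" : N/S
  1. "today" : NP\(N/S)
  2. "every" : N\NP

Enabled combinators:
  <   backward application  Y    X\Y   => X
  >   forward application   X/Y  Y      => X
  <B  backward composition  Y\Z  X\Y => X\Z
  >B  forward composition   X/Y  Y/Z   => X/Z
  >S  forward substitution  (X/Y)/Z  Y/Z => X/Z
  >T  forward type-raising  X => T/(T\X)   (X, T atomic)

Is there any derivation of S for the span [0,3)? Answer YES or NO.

N/S NP\(N/S) N\NP
CKY chart[0,3] = {N, N/(N\N), NP/(NP\N), PP/(PP\N), S/(S\N)}; S ∉ chart

NO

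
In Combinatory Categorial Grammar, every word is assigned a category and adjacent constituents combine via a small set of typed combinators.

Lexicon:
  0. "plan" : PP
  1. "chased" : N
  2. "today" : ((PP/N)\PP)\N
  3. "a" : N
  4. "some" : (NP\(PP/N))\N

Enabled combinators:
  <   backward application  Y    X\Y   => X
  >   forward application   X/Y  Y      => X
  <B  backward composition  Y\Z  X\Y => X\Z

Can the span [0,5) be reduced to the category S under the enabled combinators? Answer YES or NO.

NO

PP N ((PP/N)\PP)\N N (NP\(PP/N))\N
CKY chart[0,5] = {NP}; S ∉ chart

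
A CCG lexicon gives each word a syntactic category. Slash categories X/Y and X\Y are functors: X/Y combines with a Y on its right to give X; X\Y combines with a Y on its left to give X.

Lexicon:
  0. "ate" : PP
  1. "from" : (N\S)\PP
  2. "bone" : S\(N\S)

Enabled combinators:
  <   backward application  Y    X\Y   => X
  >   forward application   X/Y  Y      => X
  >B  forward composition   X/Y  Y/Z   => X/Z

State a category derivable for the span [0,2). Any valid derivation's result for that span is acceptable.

[0,3] S   <
  [0,2] N\S   <
    [0,1] "ate" : PP
    [1,2] "from" : (N\S)\PP
  [2,3] "bone" : S\(N\S)

N\S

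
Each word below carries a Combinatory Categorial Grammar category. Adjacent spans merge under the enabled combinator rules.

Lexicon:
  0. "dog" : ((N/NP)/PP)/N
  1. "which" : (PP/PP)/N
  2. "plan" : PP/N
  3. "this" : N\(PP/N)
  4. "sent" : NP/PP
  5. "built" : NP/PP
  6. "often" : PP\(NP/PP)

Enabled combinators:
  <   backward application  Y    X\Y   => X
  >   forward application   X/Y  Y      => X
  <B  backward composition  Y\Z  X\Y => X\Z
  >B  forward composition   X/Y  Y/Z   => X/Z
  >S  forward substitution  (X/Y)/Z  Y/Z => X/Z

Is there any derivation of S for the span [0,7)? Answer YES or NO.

((N/NP)/PP)/N (PP/PP)/N PP/N N\(PP/N) NP/PP NP/PP PP\(NP/PP)
CKY chart[0,7] = {N}; S ∉ chart

NO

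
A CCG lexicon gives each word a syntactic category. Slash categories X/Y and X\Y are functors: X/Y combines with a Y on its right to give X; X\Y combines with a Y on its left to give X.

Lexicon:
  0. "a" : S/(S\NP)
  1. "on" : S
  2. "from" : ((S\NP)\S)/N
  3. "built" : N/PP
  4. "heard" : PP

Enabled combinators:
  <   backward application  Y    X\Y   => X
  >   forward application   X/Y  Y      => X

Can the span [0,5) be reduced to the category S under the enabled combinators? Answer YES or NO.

[0,5] S   >
  [0,1] "a" : S/(S\NP)
  [1,5] S\NP   <
    [1,2] "on" : S
    [2,5] (S\NP)\S   >
      [2,3] "from" : ((S\NP)\S)/N
      [3,5] N   >
        [3,4] "built" : N/PP
        [4,5] "heard" : PP

YES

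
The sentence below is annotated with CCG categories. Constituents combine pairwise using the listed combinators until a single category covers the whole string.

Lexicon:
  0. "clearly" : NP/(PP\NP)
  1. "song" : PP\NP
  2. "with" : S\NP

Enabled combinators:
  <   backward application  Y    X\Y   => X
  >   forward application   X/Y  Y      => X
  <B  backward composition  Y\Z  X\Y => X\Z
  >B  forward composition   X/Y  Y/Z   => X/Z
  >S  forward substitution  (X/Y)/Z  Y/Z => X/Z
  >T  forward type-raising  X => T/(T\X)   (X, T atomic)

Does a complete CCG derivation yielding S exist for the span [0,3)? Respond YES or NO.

YES

[0,3] S   <
  [0,2] NP   >
    [0,1] "clearly" : NP/(PP\NP)
    [1,2] "song" : PP\NP
  [2,3] "with" : S\NP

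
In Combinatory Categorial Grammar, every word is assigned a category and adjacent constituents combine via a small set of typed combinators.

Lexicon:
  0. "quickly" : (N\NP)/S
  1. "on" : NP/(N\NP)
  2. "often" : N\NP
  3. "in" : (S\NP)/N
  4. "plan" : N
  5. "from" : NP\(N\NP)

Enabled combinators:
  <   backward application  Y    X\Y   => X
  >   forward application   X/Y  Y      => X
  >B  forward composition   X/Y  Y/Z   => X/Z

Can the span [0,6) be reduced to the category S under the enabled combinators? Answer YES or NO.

NO

(N\NP)/S NP/(N\NP) N\NP (S\NP)/N N NP\(N\NP)
CKY chart[0,6] = {NP}; S ∉ chart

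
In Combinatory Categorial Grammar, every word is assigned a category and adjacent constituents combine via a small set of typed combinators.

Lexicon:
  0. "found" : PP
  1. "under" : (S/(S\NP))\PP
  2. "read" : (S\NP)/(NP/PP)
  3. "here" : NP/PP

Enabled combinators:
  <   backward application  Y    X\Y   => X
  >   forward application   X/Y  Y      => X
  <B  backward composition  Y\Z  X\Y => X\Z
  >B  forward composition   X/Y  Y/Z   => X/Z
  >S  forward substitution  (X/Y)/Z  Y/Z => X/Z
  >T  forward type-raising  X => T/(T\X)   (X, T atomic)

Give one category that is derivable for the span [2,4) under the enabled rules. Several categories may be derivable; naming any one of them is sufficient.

[0,4] S   >
  [0,2] S/(S\NP)   <
    [0,1] "found" : PP
    [1,2] "under" : (S/(S\NP))\PP
  [2,4] S\NP   >
    [2,3] "read" : (S\NP)/(NP/PP)
    [3,4] "here" : NP/PP

S\NP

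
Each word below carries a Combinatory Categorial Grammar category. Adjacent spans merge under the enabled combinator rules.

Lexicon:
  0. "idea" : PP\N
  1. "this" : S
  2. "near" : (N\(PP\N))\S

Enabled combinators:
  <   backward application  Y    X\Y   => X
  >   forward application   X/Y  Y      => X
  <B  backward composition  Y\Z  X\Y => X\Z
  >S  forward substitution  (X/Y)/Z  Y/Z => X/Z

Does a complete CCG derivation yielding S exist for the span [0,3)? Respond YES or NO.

PP\N S (N\(PP\N))\S
CKY chart[0,3] = {N}; S ∉ chart

NO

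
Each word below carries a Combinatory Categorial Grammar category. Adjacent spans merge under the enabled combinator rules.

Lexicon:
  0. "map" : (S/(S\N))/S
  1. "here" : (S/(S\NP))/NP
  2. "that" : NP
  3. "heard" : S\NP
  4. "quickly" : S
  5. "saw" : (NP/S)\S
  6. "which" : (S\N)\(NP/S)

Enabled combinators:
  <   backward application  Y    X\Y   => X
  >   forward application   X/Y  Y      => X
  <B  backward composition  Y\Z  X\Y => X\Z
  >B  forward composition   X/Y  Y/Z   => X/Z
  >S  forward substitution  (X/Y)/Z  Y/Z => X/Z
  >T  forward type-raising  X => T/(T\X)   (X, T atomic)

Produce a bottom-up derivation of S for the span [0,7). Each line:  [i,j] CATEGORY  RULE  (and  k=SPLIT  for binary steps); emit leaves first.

[0,1] (S/(S\N))/S  lex  "map"
[1,2] (S/(S\NP))/NP  lex  "here"
[2,3] NP  lex  "that"
[1,3] S/(S\NP)  >  k=2
[3,4] S\NP  lex  "heard"
[1,4] S  >  k=3
[0,4] S/(S\N)  >  k=1
[4,5] S  lex  "quickly"
[5,6] (NP/S)\S  lex  "saw"
[4,6] NP/S  <  k=5
[6,7] (S\N)\(NP/S)  lex  "which"
[4,7] S\N  <  k=6
[0,7] S  >  k=4

[0,7] S   >
  [0,4] S/(S\N)   >
    [0,1] "map" : (S/(S\N))/S
    [1,4] S   >
      [1,3] S/(S\NP)   >
        [1,2] "here" : (S/(S\NP))/NP
        [2,3] "that" : NP
      [3,4] "heard" : S\NP
  [4,7] S\N   <
    [4,6] NP/S   <
      [4,5] "quickly" : S
      [5,6] "saw" : (NP/S)\S
    [6,7] "which" : (S\N)\(NP/S)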